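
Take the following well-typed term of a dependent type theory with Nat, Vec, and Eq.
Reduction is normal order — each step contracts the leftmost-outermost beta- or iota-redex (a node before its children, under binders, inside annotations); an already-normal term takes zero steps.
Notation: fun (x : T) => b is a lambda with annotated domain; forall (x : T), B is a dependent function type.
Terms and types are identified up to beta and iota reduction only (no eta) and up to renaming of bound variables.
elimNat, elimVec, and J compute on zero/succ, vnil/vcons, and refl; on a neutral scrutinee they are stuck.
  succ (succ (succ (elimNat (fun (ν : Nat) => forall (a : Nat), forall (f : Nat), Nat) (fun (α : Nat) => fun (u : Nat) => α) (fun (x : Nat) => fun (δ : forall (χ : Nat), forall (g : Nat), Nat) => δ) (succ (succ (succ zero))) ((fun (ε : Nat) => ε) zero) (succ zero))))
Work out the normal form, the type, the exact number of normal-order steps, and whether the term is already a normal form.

resulting normal form:
  succ (succ (succ zero))
type:
  Nat
reduction steps (normal order): 13
already normal: no
first redex: an elimNat iota-redex


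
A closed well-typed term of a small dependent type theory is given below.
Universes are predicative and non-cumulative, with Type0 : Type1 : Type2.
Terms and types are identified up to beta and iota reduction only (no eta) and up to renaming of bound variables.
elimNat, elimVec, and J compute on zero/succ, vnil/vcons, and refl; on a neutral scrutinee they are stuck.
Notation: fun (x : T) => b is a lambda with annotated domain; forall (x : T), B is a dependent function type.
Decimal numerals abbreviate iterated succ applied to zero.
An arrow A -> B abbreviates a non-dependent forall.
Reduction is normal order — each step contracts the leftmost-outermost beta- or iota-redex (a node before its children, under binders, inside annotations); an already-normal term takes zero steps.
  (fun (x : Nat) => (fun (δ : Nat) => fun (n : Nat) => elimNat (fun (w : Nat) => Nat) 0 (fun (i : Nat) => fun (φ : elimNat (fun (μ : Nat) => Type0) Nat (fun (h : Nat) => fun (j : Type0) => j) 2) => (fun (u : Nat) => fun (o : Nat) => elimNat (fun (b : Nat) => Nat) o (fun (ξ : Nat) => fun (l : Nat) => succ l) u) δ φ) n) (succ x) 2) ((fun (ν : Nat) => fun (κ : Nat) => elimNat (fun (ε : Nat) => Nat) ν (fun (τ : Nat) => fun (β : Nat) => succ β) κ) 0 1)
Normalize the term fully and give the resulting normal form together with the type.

reduced normal form:
  4
the term's type:
  Nat
observation: the first redex contracted is a beta-redex; the normal form is reached in 40 normal-order steps.


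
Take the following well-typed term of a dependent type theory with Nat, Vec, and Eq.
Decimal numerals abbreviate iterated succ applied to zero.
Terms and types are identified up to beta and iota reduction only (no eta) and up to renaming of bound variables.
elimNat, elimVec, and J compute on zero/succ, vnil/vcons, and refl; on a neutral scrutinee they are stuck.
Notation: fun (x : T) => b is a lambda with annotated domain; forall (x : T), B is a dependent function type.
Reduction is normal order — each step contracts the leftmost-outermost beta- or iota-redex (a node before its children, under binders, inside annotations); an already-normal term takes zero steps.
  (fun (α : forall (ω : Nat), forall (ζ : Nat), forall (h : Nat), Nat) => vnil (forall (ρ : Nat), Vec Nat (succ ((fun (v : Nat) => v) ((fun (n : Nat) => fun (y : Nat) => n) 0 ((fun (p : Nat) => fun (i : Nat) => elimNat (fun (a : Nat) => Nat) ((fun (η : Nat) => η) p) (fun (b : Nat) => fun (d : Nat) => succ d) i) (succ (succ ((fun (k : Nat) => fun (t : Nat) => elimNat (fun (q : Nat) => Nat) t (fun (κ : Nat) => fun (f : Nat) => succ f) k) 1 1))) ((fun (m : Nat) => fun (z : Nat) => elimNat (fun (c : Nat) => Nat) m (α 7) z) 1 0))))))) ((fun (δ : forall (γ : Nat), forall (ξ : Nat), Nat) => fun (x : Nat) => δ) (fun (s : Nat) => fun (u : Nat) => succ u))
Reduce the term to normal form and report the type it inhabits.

reduced normal form:
  vnil (forall (α : Nat), Vec Nat 1)
type:
  Vec (forall (α : Nat), Vec Nat 1) 0


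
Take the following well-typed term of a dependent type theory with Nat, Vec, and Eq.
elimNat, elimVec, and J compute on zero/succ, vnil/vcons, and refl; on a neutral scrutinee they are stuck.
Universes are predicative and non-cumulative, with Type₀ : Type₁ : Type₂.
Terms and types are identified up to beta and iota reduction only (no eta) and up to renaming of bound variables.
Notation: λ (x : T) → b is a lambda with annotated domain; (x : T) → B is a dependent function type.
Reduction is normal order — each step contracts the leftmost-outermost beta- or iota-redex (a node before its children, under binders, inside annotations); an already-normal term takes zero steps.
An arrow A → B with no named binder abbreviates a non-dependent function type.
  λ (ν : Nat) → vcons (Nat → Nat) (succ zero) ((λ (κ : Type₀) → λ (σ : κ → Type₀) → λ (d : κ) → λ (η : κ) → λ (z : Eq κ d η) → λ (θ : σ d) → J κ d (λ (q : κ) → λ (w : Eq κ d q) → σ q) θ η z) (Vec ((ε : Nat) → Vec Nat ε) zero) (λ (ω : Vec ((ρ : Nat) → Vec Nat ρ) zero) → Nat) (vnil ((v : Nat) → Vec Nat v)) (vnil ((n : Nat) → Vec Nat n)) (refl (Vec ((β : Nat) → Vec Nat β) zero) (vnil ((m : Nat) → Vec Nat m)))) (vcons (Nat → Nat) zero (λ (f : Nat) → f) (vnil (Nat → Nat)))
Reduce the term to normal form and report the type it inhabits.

reduced normal form:
  λ (ν : Nat) → vcons (Nat → Nat) (succ zero) (λ (κ : Nat) → κ) (vcons (Nat → Nat) zero (λ (σ : Nat) → σ) (vnil (Nat → Nat)))
inferred type:
  Nat → Vec (Nat → Nat) (succ (succ zero))
observation: normalization takes exactly 7 steps under the normal-order strategy.


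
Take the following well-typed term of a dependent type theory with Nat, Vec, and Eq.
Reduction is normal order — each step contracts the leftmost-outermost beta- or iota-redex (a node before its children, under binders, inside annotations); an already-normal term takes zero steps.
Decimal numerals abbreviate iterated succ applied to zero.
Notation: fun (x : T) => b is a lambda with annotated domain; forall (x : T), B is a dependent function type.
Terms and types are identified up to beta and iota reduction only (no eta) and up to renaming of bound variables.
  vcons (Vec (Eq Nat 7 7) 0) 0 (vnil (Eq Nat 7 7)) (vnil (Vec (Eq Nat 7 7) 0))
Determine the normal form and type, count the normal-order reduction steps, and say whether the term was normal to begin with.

reduced normal form:
  vcons (Vec (Eq Nat 7 7) 0) 0 (vnil (Eq Nat 7 7)) (vnil (Vec (Eq Nat 7 7) 0))
type:
  Vec (Vec (Eq Nat 7 7) 0) 1
normal-order step count: 0
already normal: yes


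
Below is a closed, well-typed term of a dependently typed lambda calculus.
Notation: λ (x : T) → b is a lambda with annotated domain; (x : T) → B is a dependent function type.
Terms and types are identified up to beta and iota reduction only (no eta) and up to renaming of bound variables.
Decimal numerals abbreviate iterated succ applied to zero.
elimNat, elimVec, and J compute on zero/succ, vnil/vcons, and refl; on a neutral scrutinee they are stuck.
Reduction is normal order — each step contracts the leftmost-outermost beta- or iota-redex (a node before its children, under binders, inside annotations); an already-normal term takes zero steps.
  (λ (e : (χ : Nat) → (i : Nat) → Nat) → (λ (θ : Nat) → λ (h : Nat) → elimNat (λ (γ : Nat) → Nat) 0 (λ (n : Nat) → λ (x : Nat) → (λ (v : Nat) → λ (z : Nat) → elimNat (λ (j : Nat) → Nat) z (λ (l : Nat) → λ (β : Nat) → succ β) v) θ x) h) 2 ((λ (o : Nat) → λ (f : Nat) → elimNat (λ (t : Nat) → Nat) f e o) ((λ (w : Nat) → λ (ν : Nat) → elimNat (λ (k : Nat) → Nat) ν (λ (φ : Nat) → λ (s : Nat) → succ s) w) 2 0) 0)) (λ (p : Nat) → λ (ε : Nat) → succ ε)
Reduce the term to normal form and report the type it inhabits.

resulting normal form:
  4
the term's type:
  Nat


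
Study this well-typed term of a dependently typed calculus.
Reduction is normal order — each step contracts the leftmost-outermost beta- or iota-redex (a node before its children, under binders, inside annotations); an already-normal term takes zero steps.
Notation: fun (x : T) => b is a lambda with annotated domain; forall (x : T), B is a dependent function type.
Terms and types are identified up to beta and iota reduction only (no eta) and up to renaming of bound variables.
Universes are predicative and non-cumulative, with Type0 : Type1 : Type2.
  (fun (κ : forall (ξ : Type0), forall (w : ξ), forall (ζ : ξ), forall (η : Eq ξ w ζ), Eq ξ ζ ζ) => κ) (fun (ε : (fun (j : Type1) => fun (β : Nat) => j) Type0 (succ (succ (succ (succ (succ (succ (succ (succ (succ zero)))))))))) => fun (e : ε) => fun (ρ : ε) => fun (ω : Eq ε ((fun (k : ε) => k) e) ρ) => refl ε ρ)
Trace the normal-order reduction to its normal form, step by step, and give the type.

normal-order reduction:
  (fun (κ : forall (ξ : Type0), forall (w : ξ), forall (ζ : ξ), forall (η : Eq ξ w ζ), Eq ξ ζ ζ) => κ) (fun (ε : (fun (j : Type1) => fun (β : Nat) => j) Type0 (succ (succ (succ (succ (succ (succ (succ (succ (succ zero)))))))))) => fun (e : ε) => fun (ρ : ε) => fun (ω : Eq ε ((fun (k : ε) => k) e) ρ) => refl ε ρ)
  ~> fun (κ : (fun (ξ : Type1) => fun (w : Nat) => ξ) Type0 (succ (succ (succ (succ (succ (succ (succ (succ (succ zero)))))))))) => fun (ζ : κ) => fun (η : κ) => fun (ε : Eq κ ((fun (j : κ) => j) ζ) η) => refl κ η
  ~> fun (κ : (fun (ξ : Nat) => Type0) (succ (succ (succ (succ (succ (succ (succ (succ (succ zero)))))))))) => fun (w : κ) => fun (ζ : κ) => fun (η : Eq κ ((fun (ε : κ) => ε) w) ζ) => refl κ ζ
  ~> fun (κ : Type0) => fun (ξ : κ) => fun (w : κ) => fun (ζ : Eq κ ((fun (η : κ) => η) ξ) w) => refl κ w
  ~> fun (κ : Type0) => fun (ξ : κ) => fun (w : κ) => fun (ζ : Eq κ ξ w) => refl κ w
inferred type:
  forall (κ : Type0), forall (ξ : κ), forall (w : κ), forall (ζ : Eq κ ξ w), Eq κ w w


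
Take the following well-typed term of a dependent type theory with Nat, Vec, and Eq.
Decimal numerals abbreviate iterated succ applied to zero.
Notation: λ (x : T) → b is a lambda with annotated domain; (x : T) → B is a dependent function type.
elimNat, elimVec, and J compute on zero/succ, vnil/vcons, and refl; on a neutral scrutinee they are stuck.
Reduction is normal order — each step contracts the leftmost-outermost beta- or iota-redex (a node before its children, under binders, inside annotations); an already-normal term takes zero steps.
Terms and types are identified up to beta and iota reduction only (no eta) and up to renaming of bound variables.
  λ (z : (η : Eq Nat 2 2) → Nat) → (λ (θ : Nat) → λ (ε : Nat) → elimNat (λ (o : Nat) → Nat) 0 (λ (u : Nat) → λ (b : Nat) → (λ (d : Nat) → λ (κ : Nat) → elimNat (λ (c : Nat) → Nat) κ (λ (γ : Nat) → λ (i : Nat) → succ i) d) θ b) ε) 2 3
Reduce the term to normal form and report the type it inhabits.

resulting normal form:
  λ (z : (η : Eq Nat 2 2) → Nat) → 6
type:
  (z : (η : Eq Nat 2 2) → Nat) → Nat


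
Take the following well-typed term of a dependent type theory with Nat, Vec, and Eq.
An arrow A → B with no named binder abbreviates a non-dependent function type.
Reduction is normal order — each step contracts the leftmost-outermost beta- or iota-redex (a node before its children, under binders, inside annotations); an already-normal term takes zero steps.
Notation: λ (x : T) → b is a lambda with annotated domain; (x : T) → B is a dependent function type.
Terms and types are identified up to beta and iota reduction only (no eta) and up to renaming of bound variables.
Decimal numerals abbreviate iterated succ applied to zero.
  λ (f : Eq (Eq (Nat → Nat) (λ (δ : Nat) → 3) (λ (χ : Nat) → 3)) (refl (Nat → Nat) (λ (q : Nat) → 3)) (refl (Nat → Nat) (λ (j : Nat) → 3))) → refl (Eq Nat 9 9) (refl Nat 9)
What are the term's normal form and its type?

resulting normal form:
  λ (f : Eq (Eq (Nat → Nat) (λ (δ : Nat) → 3) (λ (χ : Nat) → 3)) (refl (Nat → Nat) (λ (q : Nat) → 3)) (refl (Nat → Nat) (λ (j : Nat) → 3))) → refl (Eq Nat 9 9) (refl Nat 9)
inferred type:
  Eq (Eq (Nat → Nat) (λ (f : Nat) → 3) (λ (δ : Nat) → 3)) (refl (Nat → Nat) (λ (χ : Nat) → 3)) (refl (Nat → Nat) (λ (q : Nat) → 3)) → Eq (Eq Nat 9 9) (refl Nat 9) (refl Nat 9)


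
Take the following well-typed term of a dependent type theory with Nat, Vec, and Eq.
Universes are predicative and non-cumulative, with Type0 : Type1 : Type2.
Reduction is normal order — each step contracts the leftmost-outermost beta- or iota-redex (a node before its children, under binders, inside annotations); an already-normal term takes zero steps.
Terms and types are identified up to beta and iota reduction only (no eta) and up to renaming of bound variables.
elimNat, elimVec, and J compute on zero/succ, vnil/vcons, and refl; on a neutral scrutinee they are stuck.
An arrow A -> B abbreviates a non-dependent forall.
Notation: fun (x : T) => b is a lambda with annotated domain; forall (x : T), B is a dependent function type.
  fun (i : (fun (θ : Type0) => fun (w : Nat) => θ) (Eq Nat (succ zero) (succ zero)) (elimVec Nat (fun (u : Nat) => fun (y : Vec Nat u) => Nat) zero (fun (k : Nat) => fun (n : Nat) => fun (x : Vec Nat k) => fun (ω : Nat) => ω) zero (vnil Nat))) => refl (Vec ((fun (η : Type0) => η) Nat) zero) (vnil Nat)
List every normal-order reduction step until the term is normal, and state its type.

reduction (normal order):
  fun (i : (fun (θ : Type0) => fun (w : Nat) => θ) (Eq Nat (succ zero) (succ zero)) (elimVec Nat (fun (u : Nat) => fun (y : Vec Nat u) => Nat) zero (fun (k : Nat) => fun (n : Nat) => fun (x : Vec Nat k) => fun (ω : Nat) => ω) zero (vnil Nat))) => refl (Vec ((fun (η : Type0) => η) Nat) zero) (vnil Nat)
  ~> fun (i : (fun (θ : Nat) => Eq Nat (succ zero) (succ zero)) (elimVec Nat (fun (w : Nat) => fun (u : Vec Nat w) => Nat) zero (fun (y : Nat) => fun (k : Nat) => fun (n : Vec Nat y) => fun (x : Nat) => x) zero (vnil Nat))) => refl (Vec ((fun (ω : Type0) => ω) Nat) zero) (vnil Nat)
  ~> fun (i : Eq Nat (succ zero) (succ zero)) => refl (Vec ((fun (θ : Type0) => θ) Nat) zero) (vnil Nat)
  ~> fun (i : Eq Nat (succ zero) (succ zero)) => refl (Vec Nat zero) (vnil Nat)
the term's type:
  Eq Nat (succ zero) (succ zero) -> Eq (Vec Nat zero) (vnil Nat) (vnil Nat)


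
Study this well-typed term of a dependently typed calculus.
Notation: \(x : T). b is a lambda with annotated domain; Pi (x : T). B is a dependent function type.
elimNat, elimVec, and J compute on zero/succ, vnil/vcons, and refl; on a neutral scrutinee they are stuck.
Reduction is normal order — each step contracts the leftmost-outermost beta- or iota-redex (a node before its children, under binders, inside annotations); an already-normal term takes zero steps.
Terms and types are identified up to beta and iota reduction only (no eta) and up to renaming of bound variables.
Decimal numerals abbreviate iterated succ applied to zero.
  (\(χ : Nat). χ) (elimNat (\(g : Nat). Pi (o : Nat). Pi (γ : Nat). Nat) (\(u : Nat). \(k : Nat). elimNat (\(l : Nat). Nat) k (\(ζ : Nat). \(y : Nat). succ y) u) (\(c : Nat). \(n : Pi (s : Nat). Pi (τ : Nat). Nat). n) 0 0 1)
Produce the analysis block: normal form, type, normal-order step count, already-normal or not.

normal form:
  1
inferred type:
  Nat
steps to reach normal form (normal order): 5
started in normal form: no
first redex: a beta-redex


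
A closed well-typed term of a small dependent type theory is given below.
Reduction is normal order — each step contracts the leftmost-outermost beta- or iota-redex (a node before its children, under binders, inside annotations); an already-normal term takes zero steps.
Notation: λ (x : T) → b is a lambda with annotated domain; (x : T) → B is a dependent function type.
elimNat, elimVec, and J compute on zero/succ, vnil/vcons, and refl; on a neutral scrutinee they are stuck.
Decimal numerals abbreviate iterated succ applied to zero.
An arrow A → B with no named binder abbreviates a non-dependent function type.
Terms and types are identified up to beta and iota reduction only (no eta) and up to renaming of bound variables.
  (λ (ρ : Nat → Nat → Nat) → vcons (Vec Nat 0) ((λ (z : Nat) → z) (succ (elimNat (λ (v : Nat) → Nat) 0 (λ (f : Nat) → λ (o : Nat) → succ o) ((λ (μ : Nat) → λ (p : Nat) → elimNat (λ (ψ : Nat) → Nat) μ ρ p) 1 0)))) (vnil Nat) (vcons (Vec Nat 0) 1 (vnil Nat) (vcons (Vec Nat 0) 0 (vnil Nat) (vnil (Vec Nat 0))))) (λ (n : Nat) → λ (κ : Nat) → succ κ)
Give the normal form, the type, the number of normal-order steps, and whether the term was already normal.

resulting normal form:
  vcons (Vec Nat 0) 2 (vnil Nat) (vcons (Vec Nat 0) 1 (vnil Nat) (vcons (Vec Nat 0) 0 (vnil Nat) (vnil (Vec Nat 0))))
type:
  Vec (Vec Nat 0) 3
steps to reach normal form (normal order): 9
started in normal form: no
first contracted redex: a beta-redex


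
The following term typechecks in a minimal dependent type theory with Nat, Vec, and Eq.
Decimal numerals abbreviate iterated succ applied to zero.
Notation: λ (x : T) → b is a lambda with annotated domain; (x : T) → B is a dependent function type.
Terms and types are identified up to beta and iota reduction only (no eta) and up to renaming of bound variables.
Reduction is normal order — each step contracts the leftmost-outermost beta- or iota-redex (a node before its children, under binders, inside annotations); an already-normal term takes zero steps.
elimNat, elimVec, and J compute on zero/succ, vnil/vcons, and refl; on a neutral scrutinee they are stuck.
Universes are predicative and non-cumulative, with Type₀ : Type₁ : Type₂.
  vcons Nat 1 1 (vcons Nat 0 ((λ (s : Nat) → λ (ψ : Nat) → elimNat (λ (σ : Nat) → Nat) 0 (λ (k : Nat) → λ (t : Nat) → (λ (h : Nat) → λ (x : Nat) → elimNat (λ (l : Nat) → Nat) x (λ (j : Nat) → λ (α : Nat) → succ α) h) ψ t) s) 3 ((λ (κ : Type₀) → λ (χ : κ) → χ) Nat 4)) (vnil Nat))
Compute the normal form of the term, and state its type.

resulting normal form:
  vcons Nat 1 1 (vcons Nat 0 12 (vnil Nat))
type:
  Vec Nat 2


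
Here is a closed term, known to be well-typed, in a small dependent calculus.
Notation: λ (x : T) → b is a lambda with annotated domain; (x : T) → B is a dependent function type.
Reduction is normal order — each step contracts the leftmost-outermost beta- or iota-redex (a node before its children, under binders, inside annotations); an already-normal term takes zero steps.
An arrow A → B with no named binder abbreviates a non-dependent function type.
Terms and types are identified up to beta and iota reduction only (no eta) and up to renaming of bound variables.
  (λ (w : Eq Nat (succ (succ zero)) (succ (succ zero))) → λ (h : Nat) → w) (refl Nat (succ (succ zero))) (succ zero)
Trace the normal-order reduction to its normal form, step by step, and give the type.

reduction (normal order):
  (λ (w : Eq Nat (succ (succ zero)) (succ (succ zero))) → λ (h : Nat) → w) (refl Nat (succ (succ zero))) (succ zero)
  ~> (λ (w : Nat) → refl Nat (succ (succ zero))) (succ zero)
  ~> refl Nat (succ (succ zero))
the term's type:
  Eq Nat (succ (succ zero)) (succ (succ zero))


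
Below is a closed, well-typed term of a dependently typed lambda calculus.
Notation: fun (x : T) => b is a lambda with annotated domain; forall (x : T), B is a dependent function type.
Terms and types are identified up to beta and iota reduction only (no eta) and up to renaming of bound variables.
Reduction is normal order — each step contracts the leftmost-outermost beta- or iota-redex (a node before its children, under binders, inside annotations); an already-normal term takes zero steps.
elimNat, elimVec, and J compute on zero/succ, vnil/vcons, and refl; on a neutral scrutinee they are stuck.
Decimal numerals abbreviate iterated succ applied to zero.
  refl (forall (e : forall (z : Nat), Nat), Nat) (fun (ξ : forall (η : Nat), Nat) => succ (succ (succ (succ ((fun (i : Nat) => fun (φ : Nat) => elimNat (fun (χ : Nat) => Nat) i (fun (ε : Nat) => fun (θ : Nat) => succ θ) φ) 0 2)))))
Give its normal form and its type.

reduced normal form:
  refl (forall (e : forall (z : Nat), Nat), Nat) (fun (ξ : forall (η : Nat), Nat) => 6)
inferred type:
  Eq (forall (e : forall (z : Nat), Nat), Nat) (fun (ξ : forall (η : Nat), Nat) => 6) (fun (i : forall (φ : Nat), Nat) => 6)
observation: the term reaches its normal form after 9 normal-order steps.


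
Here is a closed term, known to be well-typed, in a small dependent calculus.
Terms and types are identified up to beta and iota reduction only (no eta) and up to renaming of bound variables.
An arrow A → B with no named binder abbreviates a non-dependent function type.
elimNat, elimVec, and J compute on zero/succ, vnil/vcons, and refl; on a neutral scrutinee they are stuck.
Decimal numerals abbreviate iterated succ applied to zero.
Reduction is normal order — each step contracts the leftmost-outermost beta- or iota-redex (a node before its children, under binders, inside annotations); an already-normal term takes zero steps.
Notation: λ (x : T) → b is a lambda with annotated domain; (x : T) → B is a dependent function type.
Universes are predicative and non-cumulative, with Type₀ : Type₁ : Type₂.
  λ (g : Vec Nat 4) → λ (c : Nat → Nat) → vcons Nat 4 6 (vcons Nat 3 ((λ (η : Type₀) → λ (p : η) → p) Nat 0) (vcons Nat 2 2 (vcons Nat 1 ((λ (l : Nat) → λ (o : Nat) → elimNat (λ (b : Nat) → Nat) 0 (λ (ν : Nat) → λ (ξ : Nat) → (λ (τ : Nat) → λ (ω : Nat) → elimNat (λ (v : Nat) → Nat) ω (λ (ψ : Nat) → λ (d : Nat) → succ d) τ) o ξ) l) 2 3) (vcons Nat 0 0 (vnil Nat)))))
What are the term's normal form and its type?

resulting normal form:
  λ (g : Vec Nat 4) → λ (c : Nat → Nat) → vcons Nat 4 6 (vcons Nat 3 0 (vcons Nat 2 2 (vcons Nat 1 6 (vcons Nat 0 0 (vnil Nat)))))
the term's type:
  Vec Nat 4 → (Nat → Nat) → Vec Nat 5
observation: the first redex contracted is a beta-redex; the normal form is reached in 35 normal-order steps.


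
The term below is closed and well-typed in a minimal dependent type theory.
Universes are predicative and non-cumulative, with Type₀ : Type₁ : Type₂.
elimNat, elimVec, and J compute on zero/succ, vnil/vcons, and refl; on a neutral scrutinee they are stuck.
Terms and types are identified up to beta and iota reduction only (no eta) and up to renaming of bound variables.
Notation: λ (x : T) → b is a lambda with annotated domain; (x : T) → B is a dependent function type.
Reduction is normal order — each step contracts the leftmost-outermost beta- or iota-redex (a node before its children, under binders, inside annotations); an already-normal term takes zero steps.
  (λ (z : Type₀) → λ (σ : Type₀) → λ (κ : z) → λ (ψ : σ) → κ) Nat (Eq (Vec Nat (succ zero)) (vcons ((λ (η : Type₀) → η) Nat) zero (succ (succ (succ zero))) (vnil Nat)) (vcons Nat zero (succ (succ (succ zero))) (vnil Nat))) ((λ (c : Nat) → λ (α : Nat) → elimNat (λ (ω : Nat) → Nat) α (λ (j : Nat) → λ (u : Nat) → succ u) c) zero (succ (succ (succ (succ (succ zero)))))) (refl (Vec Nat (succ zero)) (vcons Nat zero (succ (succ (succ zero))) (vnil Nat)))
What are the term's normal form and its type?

normal form:
  succ (succ (succ (succ (succ zero))))
the term's type:
  Nat
observation: 7 normal-order steps normalize the term, beginning with a beta-redex.


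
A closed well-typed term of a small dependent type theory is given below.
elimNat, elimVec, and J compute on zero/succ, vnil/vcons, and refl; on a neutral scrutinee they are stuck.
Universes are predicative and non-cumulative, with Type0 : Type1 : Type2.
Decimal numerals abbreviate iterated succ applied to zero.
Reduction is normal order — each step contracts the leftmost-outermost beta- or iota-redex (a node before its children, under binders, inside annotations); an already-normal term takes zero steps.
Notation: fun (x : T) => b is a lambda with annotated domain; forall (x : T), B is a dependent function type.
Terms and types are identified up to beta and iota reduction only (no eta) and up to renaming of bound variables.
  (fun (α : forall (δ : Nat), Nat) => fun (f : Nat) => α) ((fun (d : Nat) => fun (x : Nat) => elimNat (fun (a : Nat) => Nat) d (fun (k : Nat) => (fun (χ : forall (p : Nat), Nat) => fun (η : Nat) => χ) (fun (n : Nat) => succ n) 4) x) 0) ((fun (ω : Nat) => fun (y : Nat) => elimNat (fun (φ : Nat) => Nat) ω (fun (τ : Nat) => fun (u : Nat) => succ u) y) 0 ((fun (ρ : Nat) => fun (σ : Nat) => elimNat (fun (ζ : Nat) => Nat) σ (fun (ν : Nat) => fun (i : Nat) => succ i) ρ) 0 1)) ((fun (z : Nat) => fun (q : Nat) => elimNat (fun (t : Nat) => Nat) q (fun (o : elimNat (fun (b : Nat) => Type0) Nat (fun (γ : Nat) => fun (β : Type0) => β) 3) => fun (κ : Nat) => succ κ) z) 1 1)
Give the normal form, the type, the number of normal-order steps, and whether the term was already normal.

reduced normal form:
  2
type:
  Nat
reduction steps (normal order): 19
already normal: no
first redex: a beta-redex


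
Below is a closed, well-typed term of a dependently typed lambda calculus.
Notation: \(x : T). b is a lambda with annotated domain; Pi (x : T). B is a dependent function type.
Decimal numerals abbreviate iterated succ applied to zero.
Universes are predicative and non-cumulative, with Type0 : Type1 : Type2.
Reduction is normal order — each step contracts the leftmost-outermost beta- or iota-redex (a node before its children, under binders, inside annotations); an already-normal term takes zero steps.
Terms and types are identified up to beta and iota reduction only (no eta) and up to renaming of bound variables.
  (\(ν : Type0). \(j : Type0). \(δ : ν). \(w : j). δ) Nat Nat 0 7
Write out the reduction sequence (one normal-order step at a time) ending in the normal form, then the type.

normal-order reduction sequence:
  (\(ν : Type0). \(j : Type0). \(δ : ν). \(w : j). δ) Nat Nat 0 7
  ~> (\(ν : Type0). \(j : Nat). \(δ : ν). j) Nat 0 7
  ~> (\(ν : Nat). \(j : Nat). ν) 0 7
  ~> (\(ν : Nat). 0) 7
  ~> 0
type:
  Nat


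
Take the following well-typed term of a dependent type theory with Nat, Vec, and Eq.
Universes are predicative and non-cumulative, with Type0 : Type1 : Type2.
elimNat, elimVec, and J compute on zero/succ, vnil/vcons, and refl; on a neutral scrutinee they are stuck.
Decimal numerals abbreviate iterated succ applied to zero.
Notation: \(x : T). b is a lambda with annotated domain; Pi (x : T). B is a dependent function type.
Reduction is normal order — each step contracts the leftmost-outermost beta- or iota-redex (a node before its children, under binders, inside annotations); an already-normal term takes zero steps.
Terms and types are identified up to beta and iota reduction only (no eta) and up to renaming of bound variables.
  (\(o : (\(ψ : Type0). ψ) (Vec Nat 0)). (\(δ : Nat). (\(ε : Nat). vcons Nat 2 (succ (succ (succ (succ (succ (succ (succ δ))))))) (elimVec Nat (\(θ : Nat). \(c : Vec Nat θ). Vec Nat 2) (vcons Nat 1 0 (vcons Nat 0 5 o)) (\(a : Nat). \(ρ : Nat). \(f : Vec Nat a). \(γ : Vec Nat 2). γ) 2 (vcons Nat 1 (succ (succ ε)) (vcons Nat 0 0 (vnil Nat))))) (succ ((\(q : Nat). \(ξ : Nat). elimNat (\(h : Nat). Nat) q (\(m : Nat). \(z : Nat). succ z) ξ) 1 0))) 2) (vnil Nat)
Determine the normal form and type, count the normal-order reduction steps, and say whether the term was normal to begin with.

resulting normal form:
  vcons Nat 2 9 (vcons Nat 1 0 (vcons Nat 0 5 (vnil Nat)))
type:
  Vec Nat 3
steps to reach normal form (normal order): 14
already normal: no
first contracted redex: a beta-redex


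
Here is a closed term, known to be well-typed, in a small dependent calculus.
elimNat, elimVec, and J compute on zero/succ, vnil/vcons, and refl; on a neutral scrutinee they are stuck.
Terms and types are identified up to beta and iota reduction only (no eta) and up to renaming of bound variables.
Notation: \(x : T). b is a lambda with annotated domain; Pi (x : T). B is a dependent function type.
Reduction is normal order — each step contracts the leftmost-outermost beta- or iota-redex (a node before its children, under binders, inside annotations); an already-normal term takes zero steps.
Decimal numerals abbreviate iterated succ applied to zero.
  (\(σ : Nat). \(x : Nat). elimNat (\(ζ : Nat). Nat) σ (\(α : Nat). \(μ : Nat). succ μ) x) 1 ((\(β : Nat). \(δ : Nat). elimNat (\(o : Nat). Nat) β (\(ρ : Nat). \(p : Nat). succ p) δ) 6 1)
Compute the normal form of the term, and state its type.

normal form:
  8
inferred type:
  Nat


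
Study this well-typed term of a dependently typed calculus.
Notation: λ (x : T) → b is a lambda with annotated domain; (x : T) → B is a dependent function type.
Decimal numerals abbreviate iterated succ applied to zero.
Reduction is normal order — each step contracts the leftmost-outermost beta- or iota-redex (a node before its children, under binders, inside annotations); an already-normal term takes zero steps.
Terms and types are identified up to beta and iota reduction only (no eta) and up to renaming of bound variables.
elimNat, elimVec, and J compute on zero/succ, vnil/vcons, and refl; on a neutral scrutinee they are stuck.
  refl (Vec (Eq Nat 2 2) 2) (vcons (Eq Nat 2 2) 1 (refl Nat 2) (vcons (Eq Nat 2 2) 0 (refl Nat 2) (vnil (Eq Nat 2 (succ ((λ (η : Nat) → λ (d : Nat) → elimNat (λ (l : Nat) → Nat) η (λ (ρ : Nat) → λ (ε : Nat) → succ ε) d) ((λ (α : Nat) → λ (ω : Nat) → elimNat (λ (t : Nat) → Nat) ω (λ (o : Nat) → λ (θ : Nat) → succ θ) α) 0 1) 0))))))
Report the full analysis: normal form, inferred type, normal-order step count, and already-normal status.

normal form:
  refl (Vec (Eq Nat 2 2) 2) (vcons (Eq Nat 2 2) 1 (refl Nat 2) (vcons (Eq Nat 2 2) 0 (refl Nat 2) (vnil (Eq Nat 2 2))))
the term's type:
  Eq (Vec (Eq Nat 2 2) 2) (vcons (Eq Nat 2 2) 1 (refl Nat 2) (vcons (Eq Nat 2 2) 0 (refl Nat 2) (vnil (Eq Nat 2 2)))) (vcons (Eq Nat 2 2) 1 (refl Nat 2) (vcons (Eq Nat 2 2) 0 (refl Nat 2) (vnil (Eq Nat 2 2))))
reduction steps (normal order): 6
started in normal form: no
first redex: a beta-redex


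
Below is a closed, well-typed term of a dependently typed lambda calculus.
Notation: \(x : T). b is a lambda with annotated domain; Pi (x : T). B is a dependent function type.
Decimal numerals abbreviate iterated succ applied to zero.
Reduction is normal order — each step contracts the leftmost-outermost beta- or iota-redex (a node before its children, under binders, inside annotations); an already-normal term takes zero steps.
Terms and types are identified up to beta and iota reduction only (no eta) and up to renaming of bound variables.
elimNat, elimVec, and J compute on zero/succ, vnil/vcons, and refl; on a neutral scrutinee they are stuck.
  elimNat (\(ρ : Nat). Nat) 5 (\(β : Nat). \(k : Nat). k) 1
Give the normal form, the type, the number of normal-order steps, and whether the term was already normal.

resulting normal form:
  5
inferred type:
  Nat
reduction steps (normal order): 4
already normal: no
first redex: an elimNat iota-redex


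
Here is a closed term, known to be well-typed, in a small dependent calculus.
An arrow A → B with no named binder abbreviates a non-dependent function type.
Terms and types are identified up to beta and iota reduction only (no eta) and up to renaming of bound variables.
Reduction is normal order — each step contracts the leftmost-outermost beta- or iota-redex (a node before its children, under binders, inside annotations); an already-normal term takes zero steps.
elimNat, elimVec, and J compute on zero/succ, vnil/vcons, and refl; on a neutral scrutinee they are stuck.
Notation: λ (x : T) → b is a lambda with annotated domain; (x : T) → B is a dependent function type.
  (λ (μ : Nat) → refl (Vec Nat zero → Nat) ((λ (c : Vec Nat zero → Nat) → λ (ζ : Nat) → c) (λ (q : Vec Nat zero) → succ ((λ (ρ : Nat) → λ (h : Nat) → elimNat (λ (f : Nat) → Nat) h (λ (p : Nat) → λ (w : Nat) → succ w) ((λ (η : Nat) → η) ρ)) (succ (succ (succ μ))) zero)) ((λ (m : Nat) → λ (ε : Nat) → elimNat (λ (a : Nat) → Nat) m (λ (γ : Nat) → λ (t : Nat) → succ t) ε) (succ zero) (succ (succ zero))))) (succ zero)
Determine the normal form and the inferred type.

resulting normal form:
  refl (Vec Nat zero → Nat) (λ (μ : Vec Nat zero) → succ (succ (succ (succ (succ zero)))))
type:
  Eq (Vec Nat zero → Nat) (λ (μ : Vec Nat zero) → succ (succ (succ (succ (succ zero))))) (λ (c : Vec Nat zero) → succ (succ (succ (succ (succ zero)))))
observation: normalization takes exactly 19 steps under the normal-order strategy.


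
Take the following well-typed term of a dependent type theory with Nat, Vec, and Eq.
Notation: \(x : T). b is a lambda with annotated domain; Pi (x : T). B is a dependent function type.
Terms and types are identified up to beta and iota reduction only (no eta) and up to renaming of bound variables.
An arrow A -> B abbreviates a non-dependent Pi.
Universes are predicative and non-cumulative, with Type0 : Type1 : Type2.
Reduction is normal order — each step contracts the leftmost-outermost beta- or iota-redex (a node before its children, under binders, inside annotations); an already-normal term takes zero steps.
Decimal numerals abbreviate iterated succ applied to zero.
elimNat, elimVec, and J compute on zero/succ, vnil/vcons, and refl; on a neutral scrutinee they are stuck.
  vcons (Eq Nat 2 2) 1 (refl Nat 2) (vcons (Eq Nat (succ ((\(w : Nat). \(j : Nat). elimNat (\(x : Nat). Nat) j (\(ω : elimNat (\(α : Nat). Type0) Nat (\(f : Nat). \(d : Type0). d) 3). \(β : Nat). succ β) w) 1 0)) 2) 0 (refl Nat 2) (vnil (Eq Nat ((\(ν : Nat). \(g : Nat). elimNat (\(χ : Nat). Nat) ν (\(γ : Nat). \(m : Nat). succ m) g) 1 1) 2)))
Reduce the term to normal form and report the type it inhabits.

resulting normal form:
  vcons (Eq Nat 2 2) 1 (refl Nat 2) (vcons (Eq Nat 2 2) 0 (refl Nat 2) (vnil (Eq Nat 2 2)))
the term's type:
  Vec (Eq Nat 2 2) 2


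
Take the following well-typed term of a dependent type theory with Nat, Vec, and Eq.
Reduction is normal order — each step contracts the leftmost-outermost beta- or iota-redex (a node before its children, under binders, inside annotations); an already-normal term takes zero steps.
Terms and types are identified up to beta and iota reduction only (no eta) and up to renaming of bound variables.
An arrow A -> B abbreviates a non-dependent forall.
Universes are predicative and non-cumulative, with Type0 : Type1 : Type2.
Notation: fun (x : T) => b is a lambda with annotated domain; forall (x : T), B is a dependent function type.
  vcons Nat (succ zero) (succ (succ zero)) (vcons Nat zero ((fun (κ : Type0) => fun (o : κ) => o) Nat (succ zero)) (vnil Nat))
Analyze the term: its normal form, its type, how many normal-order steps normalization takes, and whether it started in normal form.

normal form:
  vcons Nat (succ zero) (succ (succ zero)) (vcons Nat zero (succ zero) (vnil Nat))
type:
  Vec Nat (succ (succ zero))
reduction steps (normal order): 2
started in normal form: no
first contracted redex: a beta-redex


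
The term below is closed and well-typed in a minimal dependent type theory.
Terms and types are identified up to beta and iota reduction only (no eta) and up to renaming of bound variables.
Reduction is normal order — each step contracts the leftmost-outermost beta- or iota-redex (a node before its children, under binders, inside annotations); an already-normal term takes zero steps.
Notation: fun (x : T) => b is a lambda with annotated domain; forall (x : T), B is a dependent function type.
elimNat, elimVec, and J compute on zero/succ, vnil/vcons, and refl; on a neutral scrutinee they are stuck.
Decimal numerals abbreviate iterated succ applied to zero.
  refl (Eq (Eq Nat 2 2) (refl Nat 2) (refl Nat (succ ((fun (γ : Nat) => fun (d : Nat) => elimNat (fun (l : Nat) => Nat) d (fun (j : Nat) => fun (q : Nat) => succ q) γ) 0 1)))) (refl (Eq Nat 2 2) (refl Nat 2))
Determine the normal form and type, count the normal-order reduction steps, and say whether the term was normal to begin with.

resulting normal form:
  refl (Eq (Eq Nat 2 2) (refl Nat 2) (refl Nat 2)) (refl (Eq Nat 2 2) (refl Nat 2))
type:
  Eq (Eq (Eq Nat 2 2) (refl Nat 2) (refl Nat 2)) (refl (Eq Nat 2 2) (refl Nat 2)) (refl (Eq Nat 2 2) (refl Nat 2))
normal-order step count: 3
term was already normal: no
first redex: a beta-redex


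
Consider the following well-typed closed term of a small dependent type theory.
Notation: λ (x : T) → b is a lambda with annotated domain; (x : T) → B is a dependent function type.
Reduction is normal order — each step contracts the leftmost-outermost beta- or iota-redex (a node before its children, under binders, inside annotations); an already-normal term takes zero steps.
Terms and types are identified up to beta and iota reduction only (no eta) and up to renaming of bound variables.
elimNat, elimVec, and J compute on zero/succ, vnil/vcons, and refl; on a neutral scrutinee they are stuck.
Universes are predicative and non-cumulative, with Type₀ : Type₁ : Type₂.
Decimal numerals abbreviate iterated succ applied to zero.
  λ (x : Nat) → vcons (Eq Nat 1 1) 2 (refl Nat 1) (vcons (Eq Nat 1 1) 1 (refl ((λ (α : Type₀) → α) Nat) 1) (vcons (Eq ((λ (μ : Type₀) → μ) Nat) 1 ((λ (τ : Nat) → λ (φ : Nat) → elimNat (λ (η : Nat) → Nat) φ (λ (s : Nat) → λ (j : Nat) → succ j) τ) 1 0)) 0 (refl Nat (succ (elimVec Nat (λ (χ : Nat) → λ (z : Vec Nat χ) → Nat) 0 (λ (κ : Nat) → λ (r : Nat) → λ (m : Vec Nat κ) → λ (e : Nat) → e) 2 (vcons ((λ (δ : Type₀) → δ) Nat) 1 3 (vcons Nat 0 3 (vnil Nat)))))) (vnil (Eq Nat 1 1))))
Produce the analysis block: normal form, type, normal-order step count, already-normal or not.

normal form:
  λ (x : Nat) → vcons (Eq Nat 1 1) 2 (refl Nat 1) (vcons (Eq Nat 1 1) 1 (refl Nat 1) (vcons (Eq Nat 1 1) 0 (refl Nat 1) (vnil (Eq Nat 1 1))))
inferred type:
  (x : Nat) → Vec (Eq Nat 1 1) 3
reduction steps (normal order): 19
started in normal form: no
first redex: a beta-redex


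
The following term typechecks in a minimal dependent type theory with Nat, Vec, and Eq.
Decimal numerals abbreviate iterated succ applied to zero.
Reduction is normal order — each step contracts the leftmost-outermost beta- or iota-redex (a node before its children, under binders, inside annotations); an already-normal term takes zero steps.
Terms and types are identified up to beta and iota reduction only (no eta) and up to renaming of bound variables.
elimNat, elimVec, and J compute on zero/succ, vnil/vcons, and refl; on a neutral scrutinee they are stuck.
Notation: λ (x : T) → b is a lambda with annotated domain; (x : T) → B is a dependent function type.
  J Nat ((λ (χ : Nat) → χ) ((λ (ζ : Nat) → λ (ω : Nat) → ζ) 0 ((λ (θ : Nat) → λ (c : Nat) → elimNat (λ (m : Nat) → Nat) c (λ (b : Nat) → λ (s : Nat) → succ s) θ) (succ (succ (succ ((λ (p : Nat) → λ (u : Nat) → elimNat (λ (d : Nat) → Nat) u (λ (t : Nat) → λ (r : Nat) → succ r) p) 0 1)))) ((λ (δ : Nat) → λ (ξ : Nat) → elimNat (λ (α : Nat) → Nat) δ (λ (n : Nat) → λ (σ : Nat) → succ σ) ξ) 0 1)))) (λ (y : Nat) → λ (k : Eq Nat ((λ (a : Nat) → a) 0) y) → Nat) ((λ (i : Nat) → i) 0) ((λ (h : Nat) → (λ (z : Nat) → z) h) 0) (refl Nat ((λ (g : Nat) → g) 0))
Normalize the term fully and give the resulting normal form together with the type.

normal form:
  0
type:
  Nat
observation: 2 normal-order steps separate the term from its normal form.


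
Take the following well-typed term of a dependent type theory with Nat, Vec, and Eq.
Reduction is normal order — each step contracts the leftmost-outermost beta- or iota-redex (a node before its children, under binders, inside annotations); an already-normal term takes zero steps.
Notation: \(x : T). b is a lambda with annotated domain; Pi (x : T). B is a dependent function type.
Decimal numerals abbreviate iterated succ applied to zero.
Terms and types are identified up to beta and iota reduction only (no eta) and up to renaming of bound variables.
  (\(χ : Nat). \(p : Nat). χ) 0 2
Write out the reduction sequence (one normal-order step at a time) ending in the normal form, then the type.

normal-order reduction sequence:
  (\(χ : Nat). \(p : Nat). χ) 0 2
  ~> (\(χ : Nat). 0) 2
  ~> 0
type:
  Nat
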